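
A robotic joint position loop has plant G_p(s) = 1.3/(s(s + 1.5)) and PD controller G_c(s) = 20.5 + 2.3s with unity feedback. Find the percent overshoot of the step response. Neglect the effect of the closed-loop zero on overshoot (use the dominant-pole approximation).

Forward path: (20.5 + 2.3s)·1.3/(s(s+1.5)). The closed-loop characteristic equation is s² + (1.5 + 1.3·2.3)s + 1.3·20.5 = 0.
That is s² + 4.49s + 26.65 = 0, so ω_n = 5.162 rad/s and ζ = 4.49/(2·5.162) = 0.4349.
%OS = 100·exp(−πζ/√(1−ζ²)) = 21.9%.

21.9%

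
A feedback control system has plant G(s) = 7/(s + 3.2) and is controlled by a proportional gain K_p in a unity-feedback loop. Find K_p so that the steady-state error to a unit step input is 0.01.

K_p = 45.3

For a type-0 loop with proportional control, e_ss = 1/(1 + K_p·G(0)).
G(0) = 2.188. Require 1/(1 + K_p·2.188) = 0.01, so 1 + 2.188·K_p = 100.
K_p = (100 − 1)/2.188 = 45.3.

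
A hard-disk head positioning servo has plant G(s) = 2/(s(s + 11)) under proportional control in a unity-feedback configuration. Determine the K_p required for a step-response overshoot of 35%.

K_p = 151

From %OS = 100·exp(−πζ/√(1−ζ²)) = 35%, ζ = −ln(0.35)/√(π²+ln²(0.35)) = 0.3169.
Characteristic equation s² + 11s + 2K_p = 0 gives ζ = 11/(2√(2K_p)).
Setting ζ = 0.3169: √(2K_p) = 11/(2·0.3169) = 17.35, so K_p = 301.1/2 = 151.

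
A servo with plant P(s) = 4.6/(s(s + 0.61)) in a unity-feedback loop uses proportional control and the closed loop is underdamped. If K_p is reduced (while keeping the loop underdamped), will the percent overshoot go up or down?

decrease

ζ = 0.61/(2√(4.6K_p)) rises as K_p falls; higher damping means less overshoot.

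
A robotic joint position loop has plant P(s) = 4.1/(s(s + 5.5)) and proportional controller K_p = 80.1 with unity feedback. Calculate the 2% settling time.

Closed-loop characteristic equation: s² + 5.5s + 328.4 = 0, so ω_n = 18.12 rad/s and ζ = 5.5/(2·18.12) = 0.1517.
2% settling time T_s ≈ 4/(ζω_n) = 4/2.75 = 1.45 s.

T_s ≈ 1.45 s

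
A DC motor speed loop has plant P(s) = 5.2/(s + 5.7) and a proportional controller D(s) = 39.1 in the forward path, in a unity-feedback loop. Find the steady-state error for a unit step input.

The loop is type 0. Static position error constant K_pos = D(0)·P(0) = 39.1·0.9123 = 35.67.
Steady-state error to a unit step: e_ss = 1/(1+K_pos) = 1/36.67 = 0.0273.

0.0273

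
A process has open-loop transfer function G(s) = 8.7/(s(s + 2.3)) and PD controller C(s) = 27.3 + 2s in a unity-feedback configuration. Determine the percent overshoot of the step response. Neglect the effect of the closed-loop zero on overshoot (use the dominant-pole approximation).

7.35%

Forward path: (27.3 + 2s)·8.7/(s(s+2.3)). The closed-loop characteristic equation is s² + (2.3 + 8.7·2)s + 8.7·27.3 = 0.
That is s² + 19.7s + 237.5 = 0, so ω_n = 15.41 rad/s and ζ = 19.7/(2·15.41) = 0.6391.
%OS = 100·exp(−πζ/√(1−ζ²)) = 7.35%.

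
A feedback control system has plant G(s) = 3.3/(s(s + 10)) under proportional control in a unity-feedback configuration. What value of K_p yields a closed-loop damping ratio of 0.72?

Closed-loop characteristic equation: s² + 10s + K_p·3.3 = 0.
So ω_n = √(3.3K_p) and 2ζω_n = 10, giving ζ = 10/(2√(3.3K_p)).
Setting ζ = 0.72: √(3.3K_p) = 10/(2·0.72) = 6.944, so K_p = 48.23/3.3 = 14.6.

K_p = 14.6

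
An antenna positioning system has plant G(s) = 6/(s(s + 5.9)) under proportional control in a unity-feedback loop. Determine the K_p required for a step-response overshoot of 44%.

From %OS = 100·exp(−πζ/√(1−ζ²)) = 44%, ζ = −ln(0.44)/√(π²+ln²(0.44)) = 0.2528.
Characteristic equation s² + 5.9s + 6K_p = 0 gives ζ = 5.9/(2√(6K_p)).
Setting ζ = 0.2528: √(6K_p) = 5.9/(2·0.2528) = 11.67, so K_p = 136.1/6 = 22.7.

K_p = 22.7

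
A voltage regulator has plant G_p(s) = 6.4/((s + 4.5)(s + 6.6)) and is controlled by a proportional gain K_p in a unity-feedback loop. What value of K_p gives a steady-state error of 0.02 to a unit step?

For a type-0 loop with proportional control, e_ss = 1/(1 + K_p·G_p(0)).
G_p(0) = 0.2155. Require 1/(1 + K_p·0.2155) = 0.02, so 1 + 0.2155·K_p = 50.
K_p = (50 − 1)/0.2155 = 227.

K_p = 227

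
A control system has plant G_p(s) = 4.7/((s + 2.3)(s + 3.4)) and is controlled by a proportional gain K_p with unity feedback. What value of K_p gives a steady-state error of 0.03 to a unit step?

For a type-0 loop with proportional control, e_ss = 1/(1 + K_p·G_p(0)).
G_p(0) = 0.601. Require 1/(1 + K_p·0.601) = 0.03, so 1 + 0.601·K_p = 33.33.
K_p = (33.33 − 1)/0.601 = 53.8.

K_p = 53.8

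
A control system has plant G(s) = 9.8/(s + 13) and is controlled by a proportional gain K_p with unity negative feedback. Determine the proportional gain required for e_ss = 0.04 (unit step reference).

K_p = 31.8

Steady-state error for a unit step on this type-0 loop is 1/(1 + K_p·G(0)).
G(0) = 0.7538. Require 1/(1 + K_p·0.7538) = 0.04, so 1 + 0.7538·K_p = 25.
K_p = (25 − 1)/0.7538 = 31.8.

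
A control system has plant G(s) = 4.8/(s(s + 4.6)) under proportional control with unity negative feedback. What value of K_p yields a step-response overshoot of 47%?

K_p = 20.2

From %OS = 100·exp(−πζ/√(1−ζ²)) = 47%, ζ = −ln(0.47)/√(π²+ln²(0.47)) = 0.2337.
Characteristic equation s² + 4.6s + 4.8K_p = 0 gives ζ = 4.6/(2√(4.8K_p)).
Setting ζ = 0.2337: √(4.8K_p) = 4.6/(2·0.2337) = 9.843, so K_p = 96.88/4.8 = 20.2.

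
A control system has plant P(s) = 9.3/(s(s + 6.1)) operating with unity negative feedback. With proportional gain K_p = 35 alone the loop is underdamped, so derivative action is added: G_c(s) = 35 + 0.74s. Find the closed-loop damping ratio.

ζ = 0.36

Forward path: (35 + 0.74s)·9.3/(s(s+6.1)). The closed-loop characteristic equation is s² + (6.1 + 9.3·0.74)s + 9.3·35 = 0.
That is s² + 12.98s + 325.5 = 0, so ω_n = 18.04 rad/s and ζ = 12.98/(2·18.04) = 0.3598.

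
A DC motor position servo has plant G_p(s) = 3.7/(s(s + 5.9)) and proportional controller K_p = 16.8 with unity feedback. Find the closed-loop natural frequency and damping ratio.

The closed-loop denominator is s(s+5.9) + 16.8·3.7 = s² + 5.9s + 62.16.
Matching s² + 2ζω_n s + ω_n²: ω_n = √62.16 = 7.884 rad/s and 2ζω_n = 5.9, so ζ = 5.9/(2·7.884) = 0.374.

ω_n = 7.88 rad/s, ζ = 0.374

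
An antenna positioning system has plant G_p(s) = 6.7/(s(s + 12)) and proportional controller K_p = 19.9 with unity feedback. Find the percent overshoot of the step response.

Closed-loop characteristic equation: s² + 12s + 133.3 = 0, so ω_n = 11.55 rad/s and ζ = 12/(2·11.55) = 0.5196.
%OS = 100·exp(−πζ/√(1−ζ²)) = 100·exp(−π·0.5196/√0.73) = 14.8%.

14.8%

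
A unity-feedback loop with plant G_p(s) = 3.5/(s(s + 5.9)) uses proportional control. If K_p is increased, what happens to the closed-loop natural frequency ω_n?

ω_n = √(3.5·K_p), which grows with K_p.

increase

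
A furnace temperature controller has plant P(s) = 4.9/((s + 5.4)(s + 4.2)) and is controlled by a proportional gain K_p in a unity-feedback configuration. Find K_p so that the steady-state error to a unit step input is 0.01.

The loop is type 0, so e_ss(step) = 1/(1 + K_pos) with K_pos = K_p·P(0).
P(0) = 0.216. Require 1/(1 + K_p·0.216) = 0.01, so 1 + 0.216·K_p = 100.
K_p = (100 − 1)/0.216 = 458.

K_p = 458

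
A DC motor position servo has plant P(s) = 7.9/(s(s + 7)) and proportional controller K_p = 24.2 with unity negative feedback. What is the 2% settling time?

Closed-loop characteristic equation: s² + 7s + 191.2 = 0, so ω_n = 13.83 rad/s and ζ = 7/(2·13.83) = 0.2531.
2% settling time T_s ≈ 4/(ζω_n) = 4/3.5 = 1.14 s.

T_s ≈ 1.14 s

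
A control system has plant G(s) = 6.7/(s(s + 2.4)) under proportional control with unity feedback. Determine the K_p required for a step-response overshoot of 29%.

From %OS = 100·exp(−πζ/√(1−ζ²)) = 29%, ζ = −ln(0.29)/√(π²+ln²(0.29)) = 0.3666.
Characteristic equation s² + 2.4s + 6.7K_p = 0 gives ζ = 2.4/(2√(6.7K_p)).
Setting ζ = 0.3666: √(6.7K_p) = 2.4/(2·0.3666) = 3.273, so K_p = 10.71/6.7 = 1.6.

K_p = 1.6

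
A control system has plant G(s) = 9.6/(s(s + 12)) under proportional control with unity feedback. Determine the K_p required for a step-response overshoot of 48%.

From %OS = 100·exp(−πζ/√(1−ζ²)) = 48%, ζ = −ln(0.48)/√(π²+ln²(0.48)) = 0.2275.
Characteristic equation s² + 12s + 9.6K_p = 0 gives ζ = 12/(2√(9.6K_p)).
Setting ζ = 0.2275: √(9.6K_p) = 12/(2·0.2275) = 26.37, so K_p = 695.5/9.6 = 72.5.

K_p = 72.5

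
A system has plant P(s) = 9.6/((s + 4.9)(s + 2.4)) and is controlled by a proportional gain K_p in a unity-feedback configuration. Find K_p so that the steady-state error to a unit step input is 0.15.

Steady-state error for a unit step on this type-0 loop is 1/(1 + K_p·P(0)).
P(0) = 0.8163. Require 1/(1 + K_p·0.8163) = 0.15, so 1 + 0.8163·K_p = 6.667.
K_p = (6.667 − 1)/0.8163 = 6.94.

K_p = 6.94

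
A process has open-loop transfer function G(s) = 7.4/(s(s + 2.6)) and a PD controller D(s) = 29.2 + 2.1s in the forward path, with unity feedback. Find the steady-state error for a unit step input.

The open loop D(s)G(s) has a pole at the origin (type 1), so the static position error constant is infinite and e_ss = 1/(1+∞) = 0.

0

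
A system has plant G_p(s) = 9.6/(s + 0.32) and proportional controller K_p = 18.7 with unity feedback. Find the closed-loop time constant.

τ = 0.00556 s

Closed-loop transfer function: T(s) = K_p·G_p(s)/(1 + K_p·G_p(s)) = 179.5/(s + 0.32 + 179.5) = 179.5/(s + 179.8).
Time constant τ = 1/179.8 = 0.00556 s.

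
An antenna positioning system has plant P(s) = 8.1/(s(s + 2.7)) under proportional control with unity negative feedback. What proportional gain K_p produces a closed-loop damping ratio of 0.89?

K_p = 0.284

Closed-loop characteristic equation: s² + 2.7s + K_p·8.1 = 0.
So ω_n = √(8.1K_p) and 2ζω_n = 2.7, giving ζ = 2.7/(2√(8.1K_p)).
Setting ζ = 0.89: √(8.1K_p) = 2.7/(2·0.89) = 1.517, so K_p = 2.301/8.1 = 0.284.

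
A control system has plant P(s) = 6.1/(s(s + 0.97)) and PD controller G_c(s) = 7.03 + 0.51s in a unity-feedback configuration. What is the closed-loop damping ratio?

ζ = 0.312

Forward path: (7.03 + 0.51s)·6.1/(s(s+0.97)). The closed-loop characteristic equation is s² + (0.97 + 6.1·0.51)s + 6.1·7.03 = 0.
That is s² + 4.081s + 42.88 = 0, so ω_n = 6.549 rad/s and ζ = 4.081/(2·6.549) = 0.3116.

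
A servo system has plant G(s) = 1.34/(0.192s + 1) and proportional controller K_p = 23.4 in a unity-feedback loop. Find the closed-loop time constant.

τ = 0.00593 s

Closed loop: T(s) = K_p·G/(1+K_p·G) = 31.36/(0.192s + 1 + 31.36), with pole at s = −(1 + 31.36)/0.192 = −168.5.
Closed-loop time constant τ = 1/168.5 = 0.00593 s.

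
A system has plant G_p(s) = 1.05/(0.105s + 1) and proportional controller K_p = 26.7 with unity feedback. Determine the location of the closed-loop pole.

Closed loop: T(s) = K_p·G_p/(1+K_p·G_p) = 28.04/(0.105s + 1 + 28.04), with pole at s = −(1 + 28.04)/0.105 = −276.5.

s = -276.5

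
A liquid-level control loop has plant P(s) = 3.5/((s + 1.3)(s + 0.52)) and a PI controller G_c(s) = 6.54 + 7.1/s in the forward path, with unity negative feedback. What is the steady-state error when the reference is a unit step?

0

The open loop G_c(s)P(s) has a pole at the origin (type 1), so the static position error constant is infinite and e_ss = 1/(1+∞) = 0.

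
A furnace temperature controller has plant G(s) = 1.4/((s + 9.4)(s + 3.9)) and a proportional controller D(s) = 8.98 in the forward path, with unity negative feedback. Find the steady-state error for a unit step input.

0.745

The loop is type 0. Static position error constant K_pos = D(0)·G(0) = 8.98·0.03819 = 0.3429.
Steady-state error to a unit step: e_ss = 1/(1+K_pos) = 1/1.343 = 0.745.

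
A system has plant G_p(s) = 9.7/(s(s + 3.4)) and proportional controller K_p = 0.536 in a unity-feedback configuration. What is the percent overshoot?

Closed-loop characteristic equation: s² + 3.4s + 5.199 = 0, so ω_n = 2.28 rad/s and ζ = 3.4/(2·2.28) = 0.7456.
%OS = 100·exp(−πζ/√(1−ζ²)) = 100·exp(−π·0.7456/√0.4441) = 2.98%.

2.98%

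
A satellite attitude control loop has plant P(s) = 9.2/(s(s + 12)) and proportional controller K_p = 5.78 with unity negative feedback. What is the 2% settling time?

The closed-loop denominator s² + 12s + 53.18 gives ω_n = √53.18 = 7.292 and ζ = 12/(2ω_n) = 0.8228.
2% settling time T_s ≈ 4/(ζω_n) = 4/6 = 0.667 s.

T_s ≈ 0.667 s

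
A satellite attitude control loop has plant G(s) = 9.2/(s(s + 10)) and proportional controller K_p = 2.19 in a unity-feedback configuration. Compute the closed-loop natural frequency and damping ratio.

ω_n = 4.49 rad/s, ζ = 1.11

With unity feedback the closed-loop characteristic equation is s² + 10s + 2.19·9.2 = s² + 10s + 20.15 = 0.
Matching s² + 2ζω_n s + ω_n²: ω_n = √20.15 = 4.489 rad/s and 2ζω_n = 10, so ζ = 10/(2·4.489) = 1.11.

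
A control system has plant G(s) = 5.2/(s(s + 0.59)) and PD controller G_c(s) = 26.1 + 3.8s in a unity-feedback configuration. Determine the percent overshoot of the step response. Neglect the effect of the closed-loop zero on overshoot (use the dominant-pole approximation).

0.357%

Forward path: (26.1 + 3.8s)·5.2/(s(s+0.59)). The closed-loop characteristic equation is s² + (0.59 + 5.2·3.8)s + 5.2·26.1 = 0.
That is s² + 20.35s + 135.7 = 0, so ω_n = 11.65 rad/s and ζ = 20.35/(2·11.65) = 0.8734.
%OS = 100·exp(−πζ/√(1−ζ²)) = 0.357%.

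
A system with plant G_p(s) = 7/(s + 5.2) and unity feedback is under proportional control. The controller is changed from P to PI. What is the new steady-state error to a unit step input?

0

The integrator makes K_pos = lim_{s→0} C(s)G(s) infinite, so e_ss = 1/(1+K_pos) = 0.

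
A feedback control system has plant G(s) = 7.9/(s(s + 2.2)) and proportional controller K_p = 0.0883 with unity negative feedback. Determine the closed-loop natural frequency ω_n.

ω_n = 0.835 rad/s

With unity feedback the closed-loop characteristic equation is s² + 2.2s + 0.0883·7.9 = s² + 2.2s + 0.6976 = 0.
So ω_n² = 0.6976 ⇒ ω_n = 0.8352 rad/s, and ζ = 2.2/(2ω_n) = 1.32.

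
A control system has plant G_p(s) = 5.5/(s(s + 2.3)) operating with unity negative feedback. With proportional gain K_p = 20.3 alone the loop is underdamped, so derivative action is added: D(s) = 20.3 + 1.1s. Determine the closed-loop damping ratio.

Forward path: (20.3 + 1.1s)·5.5/(s(s+2.3)). The closed-loop characteristic equation is s² + (2.3 + 5.5·1.1)s + 5.5·20.3 = 0.
That is s² + 8.35s + 111.7 = 0, so ω_n = 10.57 rad/s and ζ = 8.35/(2·10.57) = 0.3951.

ζ = 0.395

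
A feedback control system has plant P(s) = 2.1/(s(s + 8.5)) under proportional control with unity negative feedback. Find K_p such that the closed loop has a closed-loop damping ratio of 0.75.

K_p = 15.3

Closed-loop characteristic equation: s² + 8.5s + K_p·2.1 = 0.
So ω_n = √(2.1K_p) and 2ζω_n = 8.5, giving ζ = 8.5/(2√(2.1K_p)).
Setting ζ = 0.75: √(2.1K_p) = 8.5/(2·0.75) = 5.667, so K_p = 32.11/2.1 = 15.3.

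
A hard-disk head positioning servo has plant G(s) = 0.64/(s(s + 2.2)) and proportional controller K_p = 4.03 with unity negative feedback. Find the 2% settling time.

T_s ≈ 3.64 s

Closed-loop characteristic equation: s² + 2.2s + 2.579 = 0, so ω_n = 1.606 rad/s and ζ = 2.2/(2·1.606) = 0.6849.
2% settling time T_s ≈ 4/(ζω_n) = 4/1.1 = 3.64 s.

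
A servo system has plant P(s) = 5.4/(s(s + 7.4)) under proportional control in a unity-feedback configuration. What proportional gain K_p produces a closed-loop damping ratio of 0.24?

Closed-loop characteristic equation: s² + 7.4s + K_p·5.4 = 0.
So ω_n = √(5.4K_p) and 2ζω_n = 7.4, giving ζ = 7.4/(2√(5.4K_p)).
Setting ζ = 0.24: √(5.4K_p) = 7.4/(2·0.24) = 15.42, so K_p = 237.7/5.4 = 44.

K_p = 44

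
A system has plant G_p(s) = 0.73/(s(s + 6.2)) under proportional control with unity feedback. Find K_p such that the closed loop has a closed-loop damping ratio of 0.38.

K_p = 91.2

Closed-loop characteristic equation: s² + 6.2s + K_p·0.73 = 0.
So ω_n = √(0.73K_p) and 2ζω_n = 6.2, giving ζ = 6.2/(2√(0.73K_p)).
Setting ζ = 0.38: √(0.73K_p) = 6.2/(2·0.38) = 8.158, so K_p = 66.55/0.73 = 91.2.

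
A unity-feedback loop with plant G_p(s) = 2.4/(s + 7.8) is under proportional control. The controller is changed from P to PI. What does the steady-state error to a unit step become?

Adding integral action puts a pole at s = 0 in the forward path, raising the system type to 1; a type-1 loop has zero steady-state error to a step.

0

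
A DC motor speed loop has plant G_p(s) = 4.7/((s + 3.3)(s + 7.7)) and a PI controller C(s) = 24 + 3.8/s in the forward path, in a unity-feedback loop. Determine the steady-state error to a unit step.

0

The open loop C(s)G_p(s) has a pole at the origin (type 1), so the static position error constant is infinite and e_ss = 1/(1+∞) = 0.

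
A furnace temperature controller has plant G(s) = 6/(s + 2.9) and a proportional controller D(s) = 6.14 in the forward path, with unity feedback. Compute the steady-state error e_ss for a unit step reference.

0.073

The loop is type 0. Static position error constant K_pos = D(0)·G(0) = 6.14·2.069 = 12.7.
Steady-state error to a unit step: e_ss = 1/(1+K_pos) = 1/13.7 = 0.073.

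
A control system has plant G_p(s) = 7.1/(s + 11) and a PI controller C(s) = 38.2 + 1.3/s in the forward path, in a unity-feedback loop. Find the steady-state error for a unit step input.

0

The open loop C(s)G_p(s) has a pole at the origin (type 1), so the static position error constant is infinite and e_ss = 1/(1+∞) = 0.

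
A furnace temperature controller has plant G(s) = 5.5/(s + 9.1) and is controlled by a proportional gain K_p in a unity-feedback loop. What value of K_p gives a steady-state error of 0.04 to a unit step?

Steady-state error for a unit step on this type-0 loop is 1/(1 + K_p·G(0)).
G(0) = 0.6044. Require 1/(1 + K_p·0.6044) = 0.04, so 1 + 0.6044·K_p = 25.
K_p = (25 − 1)/0.6044 = 39.7.

K_p = 39.7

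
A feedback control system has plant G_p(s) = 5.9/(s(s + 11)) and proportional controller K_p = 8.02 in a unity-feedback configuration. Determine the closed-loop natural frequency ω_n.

ω_n = 6.88 rad/s

With unity feedback the closed-loop characteristic equation is s² + 11s + 8.02·5.9 = s² + 11s + 47.32 = 0.
So ω_n² = 47.32 ⇒ ω_n = 6.879 rad/s, and ζ = 11/(2ω_n) = 0.8.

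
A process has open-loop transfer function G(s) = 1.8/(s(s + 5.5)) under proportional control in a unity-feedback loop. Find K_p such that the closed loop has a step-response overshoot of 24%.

From %OS = 100·exp(−πζ/√(1−ζ²)) = 24%, ζ = −ln(0.24)/√(π²+ln²(0.24)) = 0.4136.
Characteristic equation s² + 5.5s + 1.8K_p = 0 gives ζ = 5.5/(2√(1.8K_p)).
Setting ζ = 0.4136: √(1.8K_p) = 5.5/(2·0.4136) = 6.649, so K_p = 44.21/1.8 = 24.6.

K_p = 24.6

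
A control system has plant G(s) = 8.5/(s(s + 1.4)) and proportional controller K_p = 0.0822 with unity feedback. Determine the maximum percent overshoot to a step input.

From 1 + K_pG(s) = 0: s² + 1.4s + 0.6987 = 0 ⇒ ω_n = 0.8359, ζ = 0.8374.
%OS = 100·exp(−πζ/√(1−ζ²)) = 100·exp(−π·0.8374/√0.2987) = 0.812%.

0.812%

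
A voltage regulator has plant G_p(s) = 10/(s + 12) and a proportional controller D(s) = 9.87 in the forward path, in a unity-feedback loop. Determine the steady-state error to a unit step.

0.108

The loop is type 0. Static position error constant K_pos = D(0)·G_p(0) = 9.87·0.8333 = 8.225.
Steady-state error to a unit step: e_ss = 1/(1+K_pos) = 1/9.225 = 0.108.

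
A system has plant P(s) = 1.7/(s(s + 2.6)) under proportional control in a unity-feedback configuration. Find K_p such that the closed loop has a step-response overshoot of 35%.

From %OS = 100·exp(−πζ/√(1−ζ²)) = 35%, ζ = −ln(0.35)/√(π²+ln²(0.35)) = 0.3169.
Characteristic equation s² + 2.6s + 1.7K_p = 0 gives ζ = 2.6/(2√(1.7K_p)).
Setting ζ = 0.3169: √(1.7K_p) = 2.6/(2·0.3169) = 4.102, so K_p = 16.82/1.7 = 9.9.

K_p = 9.9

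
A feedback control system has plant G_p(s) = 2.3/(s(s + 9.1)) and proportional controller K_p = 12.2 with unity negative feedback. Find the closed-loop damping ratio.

ζ = 0.859

The closed-loop denominator is s(s+9.1) + 12.2·2.3 = s² + 9.1s + 28.06.
So ω_n² = 28.06 ⇒ ω_n = 5.297 rad/s, and ζ = 9.1/(2ω_n) = 0.859.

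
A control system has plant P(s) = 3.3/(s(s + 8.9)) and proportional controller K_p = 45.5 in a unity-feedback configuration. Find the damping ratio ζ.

ζ = 0.363

With unity feedback the closed-loop characteristic equation is s² + 8.9s + 45.5·3.3 = s² + 8.9s + 150.2 = 0.
Matching s² + 2ζω_n s + ω_n²: ω_n = √150.2 = 12.25 rad/s and 2ζω_n = 8.9, so ζ = 8.9/(2·12.25) = 0.363.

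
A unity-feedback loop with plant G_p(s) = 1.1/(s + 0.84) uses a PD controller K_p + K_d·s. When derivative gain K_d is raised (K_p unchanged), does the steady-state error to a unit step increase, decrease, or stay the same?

unchanged

K_d affects only the transient (the s-coefficient); the DC loop gain, and hence e_ss, depends only on K_p.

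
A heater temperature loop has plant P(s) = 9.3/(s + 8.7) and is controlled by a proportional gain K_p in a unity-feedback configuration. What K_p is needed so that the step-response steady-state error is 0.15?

K_p = 5.3

For a type-0 loop with proportional control, e_ss = 1/(1 + K_p·P(0)).
P(0) = 1.069. Require 1/(1 + K_p·1.069) = 0.15, so 1 + 1.069·K_p = 6.667.
K_p = (6.667 − 1)/1.069 = 5.3.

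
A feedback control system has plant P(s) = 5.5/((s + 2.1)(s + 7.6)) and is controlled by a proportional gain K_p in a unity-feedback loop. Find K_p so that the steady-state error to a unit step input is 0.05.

K_p = 55.1

For a type-0 loop with proportional control, e_ss = 1/(1 + K_p·P(0)).
P(0) = 0.3446. Require 1/(1 + K_p·0.3446) = 0.05, so 1 + 0.3446·K_p = 20.
K_p = (20 − 1)/0.3446 = 55.1.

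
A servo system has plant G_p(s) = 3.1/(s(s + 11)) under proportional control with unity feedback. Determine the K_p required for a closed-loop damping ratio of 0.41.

Closed-loop characteristic equation: s² + 11s + K_p·3.1 = 0.
So ω_n = √(3.1K_p) and 2ζω_n = 11, giving ζ = 11/(2√(3.1K_p)).
Setting ζ = 0.41: √(3.1K_p) = 11/(2·0.41) = 13.41, so K_p = 180/3.1 = 58.

K_p = 58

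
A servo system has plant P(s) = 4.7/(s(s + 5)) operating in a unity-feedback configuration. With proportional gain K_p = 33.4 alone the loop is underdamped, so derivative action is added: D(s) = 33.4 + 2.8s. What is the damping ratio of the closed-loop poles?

Forward path: (33.4 + 2.8s)·4.7/(s(s+5)). The closed-loop characteristic equation is s² + (5 + 4.7·2.8)s + 4.7·33.4 = 0.
That is s² + 18.16s + 157 = 0, so ω_n = 12.53 rad/s and ζ = 18.16/(2·12.53) = 0.7247.

ζ = 0.725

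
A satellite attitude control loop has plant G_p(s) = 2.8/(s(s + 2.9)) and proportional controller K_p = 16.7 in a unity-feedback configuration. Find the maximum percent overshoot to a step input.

Closed-loop characteristic equation: s² + 2.9s + 46.76 = 0, so ω_n = 6.838 rad/s and ζ = 2.9/(2·6.838) = 0.212.
%OS = 100·exp(−πζ/√(1−ζ²)) = 100·exp(−π·0.212/√0.955) = 50.6%.

50.6%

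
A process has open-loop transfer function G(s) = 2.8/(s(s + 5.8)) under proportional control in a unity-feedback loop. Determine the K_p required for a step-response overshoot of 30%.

From %OS = 100·exp(−πζ/√(1−ζ²)) = 30%, ζ = −ln(0.3)/√(π²+ln²(0.3)) = 0.3579.
Characteristic equation s² + 5.8s + 2.8K_p = 0 gives ζ = 5.8/(2√(2.8K_p)).
Setting ζ = 0.3579: √(2.8K_p) = 5.8/(2·0.3579) = 8.104, so K_p = 65.67/2.8 = 23.5.

K_p = 23.5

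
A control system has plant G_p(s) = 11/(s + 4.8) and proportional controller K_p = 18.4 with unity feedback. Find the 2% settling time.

Closed-loop transfer function: T(s) = K_p·G_p(s)/(1 + K_p·G_p(s)) = 202.4/(s + 4.8 + 202.4) = 202.4/(s + 207.2).
Time constant τ = 1/207.2 = 0.004826 s, so the 2% settling time is about 4τ = 0.0193 s.

T_s ≈ 0.0193 s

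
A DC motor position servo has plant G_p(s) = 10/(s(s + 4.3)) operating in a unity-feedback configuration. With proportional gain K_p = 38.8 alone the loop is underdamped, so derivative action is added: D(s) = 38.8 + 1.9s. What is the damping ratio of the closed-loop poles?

ζ = 0.591

Forward path: (38.8 + 1.9s)·10/(s(s+4.3)). The closed-loop characteristic equation is s² + (4.3 + 10·1.9)s + 10·38.8 = 0.
That is s² + 23.3s + 388 = 0, so ω_n = 19.7 rad/s and ζ = 23.3/(2·19.7) = 0.5914.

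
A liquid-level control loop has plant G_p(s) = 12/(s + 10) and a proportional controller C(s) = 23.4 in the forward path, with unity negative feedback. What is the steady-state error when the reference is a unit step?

The loop is type 0. Static position error constant K_pos = C(0)·G_p(0) = 23.4·1.2 = 28.08.
Steady-state error to a unit step: e_ss = 1/(1+K_pos) = 1/29.08 = 0.0344.

0.0344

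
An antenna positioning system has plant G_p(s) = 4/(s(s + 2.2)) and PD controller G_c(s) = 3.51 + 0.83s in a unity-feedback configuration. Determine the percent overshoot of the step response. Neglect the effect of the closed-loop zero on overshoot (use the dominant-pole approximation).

Forward path: (3.51 + 0.83s)·4/(s(s+2.2)). The closed-loop characteristic equation is s² + (2.2 + 4·0.83)s + 4·3.51 = 0.
That is s² + 5.52s + 14.04 = 0, so ω_n = 3.747 rad/s and ζ = 5.52/(2·3.747) = 0.7366.
%OS = 100·exp(−πζ/√(1−ζ²)) = 3.27%.

3.27%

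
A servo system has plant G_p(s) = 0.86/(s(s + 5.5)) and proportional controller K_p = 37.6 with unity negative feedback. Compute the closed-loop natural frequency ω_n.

The closed-loop denominator is s(s+5.5) + 37.6·0.86 = s² + 5.5s + 32.34.
So ω_n² = 32.34 ⇒ ω_n = 5.686 rad/s, and ζ = 5.5/(2ω_n) = 0.484.

ω_n = 5.69 rad/s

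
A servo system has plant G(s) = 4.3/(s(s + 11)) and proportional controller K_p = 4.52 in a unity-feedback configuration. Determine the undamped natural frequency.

ω_n = 4.41 rad/s

With unity feedback the closed-loop characteristic equation is s² + 11s + 4.52·4.3 = s² + 11s + 19.44 = 0.
Matching s² + 2ζω_n s + ω_n²: ω_n = √19.44 = 4.409 rad/s and 2ζω_n = 11, so ζ = 11/(2·4.409) = 1.25.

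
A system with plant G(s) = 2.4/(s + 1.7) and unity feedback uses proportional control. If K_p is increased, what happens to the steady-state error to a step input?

The position error constant K_pos = K_p·G(0) grows with K_p, and e_ss = 1/(1+K_pos) falls.

decrease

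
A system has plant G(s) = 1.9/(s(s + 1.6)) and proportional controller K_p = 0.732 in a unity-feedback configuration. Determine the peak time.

T_p = 3.63 s

From 1 + K_pG(s) = 0: s² + 1.6s + 1.391 = 0 ⇒ ω_n = 1.179, ζ = 0.6784.
Damped frequency ω_d = ω_n√(1−ζ²) = 0.8665 rad/s, so peak time T_p = π/ω_d = 3.63 s.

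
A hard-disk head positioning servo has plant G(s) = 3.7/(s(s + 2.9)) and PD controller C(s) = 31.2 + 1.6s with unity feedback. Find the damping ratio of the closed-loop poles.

ζ = 0.41

Forward path: (31.2 + 1.6s)·3.7/(s(s+2.9)). The closed-loop characteristic equation is s² + (2.9 + 3.7·1.6)s + 3.7·31.2 = 0.
That is s² + 8.82s + 115.4 = 0, so ω_n = 10.74 rad/s and ζ = 8.82/(2·10.74) = 0.4105.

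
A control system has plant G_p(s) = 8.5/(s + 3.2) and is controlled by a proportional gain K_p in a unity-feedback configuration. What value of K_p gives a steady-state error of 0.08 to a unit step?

The loop is type 0, so e_ss(step) = 1/(1 + K_pos) with K_pos = K_p·G_p(0).
G_p(0) = 2.656. Require 1/(1 + K_p·2.656) = 0.08, so 1 + 2.656·K_p = 12.5.
K_p = (12.5 − 1)/2.656 = 4.33.

K_p = 4.33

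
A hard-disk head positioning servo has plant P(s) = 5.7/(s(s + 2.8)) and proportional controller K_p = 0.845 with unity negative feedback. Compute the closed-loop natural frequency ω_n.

ω_n = 2.19 rad/s

The closed-loop denominator is s(s+2.8) + 0.845·5.7 = s² + 2.8s + 4.816.
So ω_n² = 4.816 ⇒ ω_n = 2.195 rad/s, and ζ = 2.8/(2ω_n) = 0.638.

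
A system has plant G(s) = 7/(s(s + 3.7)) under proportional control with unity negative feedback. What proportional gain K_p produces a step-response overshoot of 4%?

From %OS = 100·exp(−πζ/√(1−ζ²)) = 4%, ζ = −ln(0.04)/√(π²+ln²(0.04)) = 0.7156.
Characteristic equation s² + 3.7s + 7K_p = 0 gives ζ = 3.7/(2√(7K_p)).
Setting ζ = 0.7156: √(7K_p) = 3.7/(2·0.7156) = 2.585, so K_p = 6.683/7 = 0.955.

K_p = 0.955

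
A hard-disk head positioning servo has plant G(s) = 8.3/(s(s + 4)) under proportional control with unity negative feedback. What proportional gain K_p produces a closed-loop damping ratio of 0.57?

K_p = 1.48

Closed-loop characteristic equation: s² + 4s + K_p·8.3 = 0.
So ω_n = √(8.3K_p) and 2ζω_n = 4, giving ζ = 4/(2√(8.3K_p)).
Setting ζ = 0.57: √(8.3K_p) = 4/(2·0.57) = 3.509, so K_p = 12.31/8.3 = 1.48.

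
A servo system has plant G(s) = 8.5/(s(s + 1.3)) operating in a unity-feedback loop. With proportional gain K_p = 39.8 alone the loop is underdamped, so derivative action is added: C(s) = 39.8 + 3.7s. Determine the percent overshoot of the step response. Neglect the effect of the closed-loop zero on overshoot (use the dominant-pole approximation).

0.215%

Forward path: (39.8 + 3.7s)·8.5/(s(s+1.3)). The closed-loop characteristic equation is s² + (1.3 + 8.5·3.7)s + 8.5·39.8 = 0.
That is s² + 32.75s + 338.3 = 0, so ω_n = 18.39 rad/s and ζ = 32.75/(2·18.39) = 0.8903.
%OS = 100·exp(−πζ/√(1−ζ²)) = 0.215%.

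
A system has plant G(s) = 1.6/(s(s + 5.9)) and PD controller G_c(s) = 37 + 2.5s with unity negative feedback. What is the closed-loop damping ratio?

ζ = 0.643

Forward path: (37 + 2.5s)·1.6/(s(s+5.9)). The closed-loop characteristic equation is s² + (5.9 + 1.6·2.5)s + 1.6·37 = 0.
That is s² + 9.9s + 59.2 = 0, so ω_n = 7.694 rad/s and ζ = 9.9/(2·7.694) = 0.6433.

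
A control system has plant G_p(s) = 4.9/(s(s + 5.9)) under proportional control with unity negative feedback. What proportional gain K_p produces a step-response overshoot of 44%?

K_p = 27.8

From %OS = 100·exp(−πζ/√(1−ζ²)) = 44%, ζ = −ln(0.44)/√(π²+ln²(0.44)) = 0.2528.
Characteristic equation s² + 5.9s + 4.9K_p = 0 gives ζ = 5.9/(2√(4.9K_p)).
Setting ζ = 0.2528: √(4.9K_p) = 5.9/(2·0.2528) = 11.67, so K_p = 136.1/4.9 = 27.8.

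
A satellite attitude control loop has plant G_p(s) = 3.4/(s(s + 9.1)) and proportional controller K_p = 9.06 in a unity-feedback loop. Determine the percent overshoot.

1.11%

From 1 + K_pG_p(s) = 0: s² + 9.1s + 30.8 = 0 ⇒ ω_n = 5.55, ζ = 0.8198.
%OS = 100·exp(−πζ/√(1−ζ²)) = 100·exp(−π·0.8198/√0.3279) = 1.11%.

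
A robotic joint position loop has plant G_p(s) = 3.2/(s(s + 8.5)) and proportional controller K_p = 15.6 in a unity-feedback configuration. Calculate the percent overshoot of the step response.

Closed-loop characteristic equation: s² + 8.5s + 49.92 = 0, so ω_n = 7.065 rad/s and ζ = 8.5/(2·7.065) = 0.6015.
%OS = 100·exp(−πζ/√(1−ζ²)) = 100·exp(−π·0.6015/√0.6382) = 9.39%.

9.39%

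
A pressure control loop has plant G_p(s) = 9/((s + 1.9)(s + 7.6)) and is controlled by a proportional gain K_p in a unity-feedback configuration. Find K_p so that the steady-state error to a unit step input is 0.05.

The loop is type 0, so e_ss(step) = 1/(1 + K_pos) with K_pos = K_p·G_p(0).
G_p(0) = 0.6233. Require 1/(1 + K_p·0.6233) = 0.05, so 1 + 0.6233·K_p = 20.
K_p = (20 − 1)/0.6233 = 30.5.

K_p = 30.5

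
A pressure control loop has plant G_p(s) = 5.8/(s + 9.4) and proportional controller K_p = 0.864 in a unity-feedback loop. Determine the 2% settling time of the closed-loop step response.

T_s ≈ 0.278 s

Closed-loop transfer function: T(s) = K_p·G_p(s)/(1 + K_p·G_p(s)) = 5.011/(s + 9.4 + 5.011) = 5.011/(s + 14.41).
Time constant τ = 1/14.41 = 0.06939 s, so the 2% settling time is about 4τ = 0.278 s.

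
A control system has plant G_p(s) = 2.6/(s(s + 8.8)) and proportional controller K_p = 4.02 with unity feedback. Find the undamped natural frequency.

The closed-loop denominator is s(s+8.8) + 4.02·2.6 = s² + 8.8s + 10.45.
So ω_n² = 10.45 ⇒ ω_n = 3.233 rad/s, and ζ = 8.8/(2ω_n) = 1.36.

ω_n = 3.23 rad/s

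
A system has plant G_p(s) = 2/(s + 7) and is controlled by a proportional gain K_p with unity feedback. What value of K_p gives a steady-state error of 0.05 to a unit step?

Steady-state error for a unit step on this type-0 loop is 1/(1 + K_p·G_p(0)).
G_p(0) = 0.2857. Require 1/(1 + K_p·0.2857) = 0.05, so 1 + 0.2857·K_p = 20.
K_p = (20 − 1)/0.2857 = 66.5.

K_p = 66.5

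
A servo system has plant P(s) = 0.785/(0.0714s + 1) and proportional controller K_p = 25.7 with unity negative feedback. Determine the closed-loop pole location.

Closed loop: T(s) = K_p·P/(1+K_p·P) = 20.17/(0.0714s + 1 + 20.17), with pole at s = −(1 + 20.17)/0.0714 = −296.6.

s = -296.6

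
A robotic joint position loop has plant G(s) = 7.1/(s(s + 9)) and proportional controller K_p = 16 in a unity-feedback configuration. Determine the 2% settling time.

T_s ≈ 0.889 s

From 1 + K_pG(s) = 0: s² + 9s + 113.6 = 0 ⇒ ω_n = 10.66, ζ = 0.4222.
2% settling time T_s ≈ 4/(ζω_n) = 4/4.5 = 0.889 s.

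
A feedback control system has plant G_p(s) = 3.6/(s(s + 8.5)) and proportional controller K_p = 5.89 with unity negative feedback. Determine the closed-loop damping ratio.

ζ = 0.923

The closed-loop denominator is s(s+8.5) + 5.89·3.6 = s² + 8.5s + 21.2.
Matching s² + 2ζω_n s + ω_n²: ω_n = √21.2 = 4.605 rad/s and 2ζω_n = 8.5, so ζ = 8.5/(2·4.605) = 0.923.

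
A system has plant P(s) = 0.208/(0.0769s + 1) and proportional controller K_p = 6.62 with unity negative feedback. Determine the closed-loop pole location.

Closed loop: T(s) = K_p·P/(1+K_p·P) = 1.377/(0.0769s + 1 + 1.377), with pole at s = −(1 + 1.377)/0.0769 = −30.91.

s = -30.91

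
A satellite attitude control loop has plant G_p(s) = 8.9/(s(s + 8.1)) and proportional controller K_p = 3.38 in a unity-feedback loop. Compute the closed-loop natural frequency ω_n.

1 + K_p·G_p(s) = 0 gives s² + 8.1s + 30.08 = 0.
So ω_n² = 30.08 ⇒ ω_n = 5.485 rad/s, and ζ = 8.1/(2ω_n) = 0.738.

ω_n = 5.48 rad/s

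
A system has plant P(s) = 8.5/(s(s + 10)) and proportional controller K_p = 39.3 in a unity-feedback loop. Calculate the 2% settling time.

T_s ≈ 0.8 s

From 1 + K_pP(s) = 0: s² + 10s + 334 = 0 ⇒ ω_n = 18.28, ζ = 0.2736.
2% settling time T_s ≈ 4/(ζω_n) = 4/5 = 0.8 s.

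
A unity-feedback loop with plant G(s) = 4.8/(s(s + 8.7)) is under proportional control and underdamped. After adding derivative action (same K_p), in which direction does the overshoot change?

With PD the characteristic equation becomes s² + (a + K·K_d)s + K·K_p = 0; the damping term grows, ζ rises, overshoot falls.

decrease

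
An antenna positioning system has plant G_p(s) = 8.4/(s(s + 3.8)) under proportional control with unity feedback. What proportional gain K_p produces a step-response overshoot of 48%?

From %OS = 100·exp(−πζ/√(1−ζ²)) = 48%, ζ = −ln(0.48)/√(π²+ln²(0.48)) = 0.2275.
Characteristic equation s² + 3.8s + 8.4K_p = 0 gives ζ = 3.8/(2√(8.4K_p)).
Setting ζ = 0.2275: √(8.4K_p) = 3.8/(2·0.2275) = 8.352, so K_p = 69.75/8.4 = 8.3.

K_p = 8.3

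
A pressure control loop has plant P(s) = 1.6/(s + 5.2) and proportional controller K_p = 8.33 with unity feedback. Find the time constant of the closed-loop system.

Closed-loop transfer function: T(s) = K_p·P(s)/(1 + K_p·P(s)) = 13.33/(s + 5.2 + 13.33) = 13.33/(s + 18.53).
Time constant τ = 1/18.53 = 0.054 s.

τ = 0.054 s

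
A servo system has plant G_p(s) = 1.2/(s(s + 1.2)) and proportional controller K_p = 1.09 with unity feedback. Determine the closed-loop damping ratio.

With unity feedback the closed-loop characteristic equation is s² + 1.2s + 1.09·1.2 = s² + 1.2s + 1.308 = 0.
Matching s² + 2ζω_n s + ω_n²: ω_n = √1.308 = 1.144 rad/s and 2ζω_n = 1.2, so ζ = 1.2/(2·1.144) = 0.525.

ζ = 0.525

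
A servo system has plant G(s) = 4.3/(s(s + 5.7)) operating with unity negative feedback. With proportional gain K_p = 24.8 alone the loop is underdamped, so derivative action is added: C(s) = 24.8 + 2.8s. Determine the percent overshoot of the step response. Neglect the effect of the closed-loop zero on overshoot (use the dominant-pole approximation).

0.515%

Forward path: (24.8 + 2.8s)·4.3/(s(s+5.7)). The closed-loop characteristic equation is s² + (5.7 + 4.3·2.8)s + 4.3·24.8 = 0.
That is s² + 17.74s + 106.6 = 0, so ω_n = 10.33 rad/s and ζ = 17.74/(2·10.33) = 0.8589.
%OS = 100·exp(−πζ/√(1−ζ²)) = 0.515%.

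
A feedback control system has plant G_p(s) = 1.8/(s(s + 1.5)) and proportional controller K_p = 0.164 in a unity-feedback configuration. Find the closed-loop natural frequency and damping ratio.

1 + K_p·G_p(s) = 0 gives s² + 1.5s + 0.2952 = 0.
So ω_n² = 0.2952 ⇒ ω_n = 0.5433 rad/s, and ζ = 1.5/(2ω_n) = 1.38.

ω_n = 0.543 rad/s, ζ = 1.38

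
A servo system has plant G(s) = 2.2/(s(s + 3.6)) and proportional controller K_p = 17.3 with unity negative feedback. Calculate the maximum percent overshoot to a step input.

The closed-loop denominator s² + 3.6s + 38.06 gives ω_n = √38.06 = 6.169 and ζ = 3.6/(2ω_n) = 0.2918.
%OS = 100·exp(−πζ/√(1−ζ²)) = 100·exp(−π·0.2918/√0.9149) = 38.4%.

38.4%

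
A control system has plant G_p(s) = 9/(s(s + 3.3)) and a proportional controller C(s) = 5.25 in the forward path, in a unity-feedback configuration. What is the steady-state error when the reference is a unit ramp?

The loop has one pole at the origin (type 1). Velocity error constant K_v = lim_{s→0} s·C(s)G_p(s) = 5.25·9/3.3 = 14.32.
Steady-state error to a unit ramp: e_ss = 1/K_v = 0.0698.

0.0698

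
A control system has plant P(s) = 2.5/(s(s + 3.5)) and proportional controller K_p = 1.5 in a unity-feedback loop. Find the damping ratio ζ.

ζ = 0.904

1 + K_p·P(s) = 0 gives s² + 3.5s + 3.75 = 0.
Matching s² + 2ζω_n s + ω_n²: ω_n = √3.75 = 1.936 rad/s and 2ζω_n = 3.5, so ζ = 3.5/(2·1.936) = 0.904.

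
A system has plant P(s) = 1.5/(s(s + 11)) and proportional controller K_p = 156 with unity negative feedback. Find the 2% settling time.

T_s ≈ 0.727 s

The closed-loop denominator s² + 11s + 234 gives ω_n = √234 = 15.3 and ζ = 11/(2ω_n) = 0.3595.
2% settling time T_s ≈ 4/(ζω_n) = 4/5.5 = 0.727 s.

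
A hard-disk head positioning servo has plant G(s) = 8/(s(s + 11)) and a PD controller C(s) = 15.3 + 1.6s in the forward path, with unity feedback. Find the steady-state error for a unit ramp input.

The loop has one pole at the origin (type 1). Velocity error constant K_v = lim_{s→0} s·C(s)G(s) = 15.3·8/11 = 11.13.
Steady-state error to a unit ramp: e_ss = 1/K_v = 0.0899.

0.0899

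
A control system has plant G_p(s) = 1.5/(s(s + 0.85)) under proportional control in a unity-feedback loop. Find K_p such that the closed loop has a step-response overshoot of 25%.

K_p = 0.739

From %OS = 100·exp(−πζ/√(1−ζ²)) = 25%, ζ = −ln(0.25)/√(π²+ln²(0.25)) = 0.4037.
Characteristic equation s² + 0.85s + 1.5K_p = 0 gives ζ = 0.85/(2√(1.5K_p)).
Setting ζ = 0.4037: √(1.5K_p) = 0.85/(2·0.4037) = 1.053, so K_p = 1.108/1.5 = 0.739.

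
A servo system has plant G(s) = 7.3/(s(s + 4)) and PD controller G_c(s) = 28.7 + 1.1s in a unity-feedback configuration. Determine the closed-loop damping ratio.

Forward path: (28.7 + 1.1s)·7.3/(s(s+4)). The closed-loop characteristic equation is s² + (4 + 7.3·1.1)s + 7.3·28.7 = 0.
That is s² + 12.03s + 209.5 = 0, so ω_n = 14.47 rad/s and ζ = 12.03/(2·14.47) = 0.4156.

ζ = 0.416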